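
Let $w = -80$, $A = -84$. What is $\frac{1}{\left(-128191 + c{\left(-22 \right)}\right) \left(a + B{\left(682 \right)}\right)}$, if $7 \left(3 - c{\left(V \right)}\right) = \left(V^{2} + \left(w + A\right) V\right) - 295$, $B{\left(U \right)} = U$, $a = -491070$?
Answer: $\frac{7}{441895001844} \approx 1.5841 \cdot 10^{-11}$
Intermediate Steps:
$c{\left(V \right)} = \frac{316}{7} - \frac{V^{2}}{7} + \frac{164 V}{7}$ ($c{\left(V \right)} = 3 - \frac{\left(V^{2} + \left(-80 - 84\right) V\right) - 295}{7} = 3 - \frac{\left(V^{2} - 164 V\right) - 295}{7} = 3 - \frac{-295 + V^{2} - 164 V}{7} = 3 + \left(\frac{295}{7} - \frac{V^{2}}{7} + \frac{164 V}{7}\right) = \frac{316}{7} - \frac{V^{2}}{7} + \frac{164 V}{7}$)
$\frac{1}{\left(-128191 + c{\left(-22 \right)}\right) \left(a + B{\left(682 \right)}\right)} = \frac{1}{\left(-128191 + \left(\frac{316}{7} - \frac{\left(-22\right)^{2}}{7} + \frac{164}{7} \left(-22\right)\right)\right) \left(-491070 + 682\right)} = \frac{1}{\left(-128191 - \frac{3776}{7}\right) \left(-490388\right)} = \frac{1}{\left(- \frac{901113}{7}\right) \left(-490388\right)} = \frac{1}{\frac{441895001844}{7}} = \frac{7}{441895001844}$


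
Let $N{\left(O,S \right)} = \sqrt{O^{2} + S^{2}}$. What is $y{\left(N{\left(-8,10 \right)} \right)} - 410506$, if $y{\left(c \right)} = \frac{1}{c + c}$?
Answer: $-410506 + \frac{\sqrt{41}}{164} \approx -4.1051 \cdot 10^{5}$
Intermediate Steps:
$y{\left(c \right)} = \frac{1}{2 c}$
$y{\left(N{\left(-8,10 \right)} \right)} - 410506 = \frac{1}{2 \sqrt{\left(-8\right)^{2} + 10^{2}}} - 410506 = \frac{1}{2 \sqrt{64 + 100}} - 410506 = \frac{1}{2 \sqrt{164}} - 410506 = \frac{1}{2 \cdot 2 \sqrt{41}} - 410506 = \frac{\frac{1}{82} \sqrt{41}}{2} - 410506 = \frac{\sqrt{41}}{164} - 410506 = -410506 + \frac{\sqrt{41}}{164}$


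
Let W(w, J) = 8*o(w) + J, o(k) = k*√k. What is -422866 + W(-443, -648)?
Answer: -423514 - 3544*I*√443 ≈ -4.2351e+5 - 74593.0*I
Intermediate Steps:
o(k) = k^(3/2)
W(w, J) = J + 8*w^(3/2) (W(w, J) = 8*w^(3/2) + J = J + 8*w^(3/2))
-422866 + W(-443, -648) = -422866 + (-648 + 8*(-443)^(3/2)) = -422866 + (-648 + 8*(-443*I*√443)) = -422866 + (-648 - 3544*I*√443) = -423514 - 3544*I*√443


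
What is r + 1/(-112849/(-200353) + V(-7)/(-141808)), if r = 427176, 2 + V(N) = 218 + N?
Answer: 6818191901493064/15961017215 ≈ 4.2718e+5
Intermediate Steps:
V(N) = 216 + N (V(N) = -2 + (218 + N) = 216 + N)
r + 1/(-112849/(-200353) + V(-7)/(-141808)) = 427176 + 1/(-112849/(-200353) + (216 - 7)/(-141808)) = 427176 + 1/(-112849*(-1/200353) + 209*(-1/141808)) = 427176 + 1/(112849/200353 - 209/141808) = 427176 + 1/(15961017215/28411658224) = 427176 + 28411658224/15961017215 = 6818191901493064/15961017215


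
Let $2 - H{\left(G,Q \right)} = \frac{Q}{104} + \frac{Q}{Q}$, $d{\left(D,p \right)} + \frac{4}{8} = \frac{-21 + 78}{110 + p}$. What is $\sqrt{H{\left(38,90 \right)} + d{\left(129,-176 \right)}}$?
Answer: $\frac{i \sqrt{100529}}{286} \approx 1.1086 i$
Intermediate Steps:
$d{\left(D,p \right)} = - \frac{1}{2} + \frac{57}{110 + p}$ ($d{\left(D,p \right)} = - \frac{1}{2} + \frac{-21 + 78}{110 + p} = - \frac{1}{2} + \frac{57}{110 + p}$)
$H{\left(G,Q \right)} = 1 - \frac{Q}{104}$ ($H{\left(G,Q \right)} = 2 - \left(\frac{Q}{104} + \frac{Q}{Q}\right) = 2 - \left(Q \frac{1}{104} + 1\right) = 2 - \left(\frac{Q}{104} + 1\right) = 2 - \left(1 + \frac{Q}{104}\right) = 1 - \frac{Q}{104}$)
$\sqrt{H{\left(38,90 \right)} + d{\left(129,-176 \right)}} = \sqrt{\left(1 - \frac{45}{52}\right) + \frac{4 - -176}{2 \left(110 - 176\right)}} = \sqrt{\left(1 - \frac{45}{52}\right) + \frac{4 + 176}{2 \left(-66\right)}} = \sqrt{\frac{7}{52} + \frac{1}{2} \left(- \frac{1}{66}\right) 180} = \sqrt{\frac{7}{52} - \frac{15}{11}} = \sqrt{- \frac{703}{572}} = \frac{i \sqrt{100529}}{286}$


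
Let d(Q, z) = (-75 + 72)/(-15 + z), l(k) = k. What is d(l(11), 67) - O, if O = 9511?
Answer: -494575/52 ≈ -9511.1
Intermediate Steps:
d(Q, z) = -3/(-15 + z)
d(l(11), 67) - O = -3/(-15 + 67) - 1*9511 = -3/52 - 9511 = -494575/52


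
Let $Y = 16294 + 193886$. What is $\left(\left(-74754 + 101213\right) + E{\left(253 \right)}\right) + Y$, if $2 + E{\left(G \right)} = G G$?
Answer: $300646$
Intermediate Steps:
$E{\left(G \right)} = -2 + G^{2}$ ($E{\left(G \right)} = -2 + G G = -2 + G^{2}$)
$Y = 210180$
$\left(\left(-74754 + 101213\right) + E{\left(253 \right)}\right) + Y = \left(\left(-74754 + 101213\right) - \left(2 - 253^{2}\right)\right) + 210180 = \left(26459 + \left(-2 + 64009\right)\right) + 210180 = \left(26459 + 64007\right) + 210180 = 90466 + 210180 = 300646$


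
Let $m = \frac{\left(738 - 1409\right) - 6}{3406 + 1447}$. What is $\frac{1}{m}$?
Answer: $- \frac{4853}{677} \approx -7.1684$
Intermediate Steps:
$m = - \frac{677}{4853}$ ($m = \frac{-671 - 6}{4853} = \left(-677\right) \frac{1}{4853} = - \frac{677}{4853} \approx -0.1395$)
$\frac{1}{m} = \frac{1}{- \frac{677}{4853}} = - \frac{4853}{677}$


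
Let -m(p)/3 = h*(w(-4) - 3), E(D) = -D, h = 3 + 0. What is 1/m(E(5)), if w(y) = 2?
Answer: ⅑ ≈ 0.11111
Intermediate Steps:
h = 3
m(p) = 9 (m(p) = -9*(2 - 3) = -9*(-1) = -3*(-3) = 9)
1/m(E(5)) = 1/9 = ⅑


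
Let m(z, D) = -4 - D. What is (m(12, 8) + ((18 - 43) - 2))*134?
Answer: -5226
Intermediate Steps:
(m(12, 8) + ((18 - 43) - 2))*134 = ((-4 - 1*8) + ((18 - 43) - 2))*134 = ((-4 - 8) + (-25 - 2))*134 = (-12 - 27)*134 = -39*134 = -5226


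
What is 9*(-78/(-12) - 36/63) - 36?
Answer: 243/14 ≈ 17.357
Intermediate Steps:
9*(-78/(-12) - 36/63) - 36 = 9*(-78*(-1/12) - 36*1/63) - 36 = 9*(13/2 - 4/7) - 36 = 9*(83/14) - 36 = 747/14 - 36 = 243/14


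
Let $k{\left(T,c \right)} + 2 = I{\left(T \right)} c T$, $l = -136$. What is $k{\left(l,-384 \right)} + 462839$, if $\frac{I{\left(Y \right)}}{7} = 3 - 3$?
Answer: $462837$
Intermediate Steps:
$I{\left(Y \right)} = 0$ ($I{\left(Y \right)} = 7 \left(3 - 3\right) = 7 \cdot 0 = 0$)
$k{\left(T,c \right)} = -2$ ($k{\left(T,c \right)} = -2 + 0 c T = -2 + 0 T = -2 + 0 = -2$)
$k{\left(l,-384 \right)} + 462839 = -2 + 462839 = 462837$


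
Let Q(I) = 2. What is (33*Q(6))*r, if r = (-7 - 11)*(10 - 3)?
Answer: -8316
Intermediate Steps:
r = -126 (r = -18*7 = -126)
(33*Q(6))*r = (33*2)*(-126) = 66*(-126) = -8316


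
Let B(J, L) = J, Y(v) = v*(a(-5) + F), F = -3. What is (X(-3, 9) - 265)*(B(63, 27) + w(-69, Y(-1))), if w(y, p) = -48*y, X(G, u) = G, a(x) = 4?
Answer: -904500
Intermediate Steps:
Y(v) = v (Y(v) = v*(4 - 3) = v*1 = v)
(X(-3, 9) - 265)*(B(63, 27) + w(-69, Y(-1))) = (-3 - 265)*(63 - 48*(-69)) = -268*(63 + 3312) = -268*3375 = -904500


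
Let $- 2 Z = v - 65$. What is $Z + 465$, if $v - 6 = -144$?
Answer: $\frac{1133}{2} \approx 566.5$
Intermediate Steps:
$v = -138$ ($v = 6 - 144 = -138$)
$Z = \frac{203}{2}$ ($Z = - \frac{-138 - 65}{2} = \left(- \frac{1}{2}\right) \left(-203\right) = \frac{203}{2} \approx 101.5$)
$Z + 465 = \frac{203}{2} + 465 = \frac{1133}{2}$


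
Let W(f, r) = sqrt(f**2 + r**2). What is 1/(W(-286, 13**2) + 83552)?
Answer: 83552/6980826347 - 13*sqrt(653)/6980826347 ≈ 1.1921e-5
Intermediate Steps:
1/(W(-286, 13**2) + 83552) = 1/(sqrt((-286)**2 + (13**2)**2) + 83552) = 1/(sqrt(81796 + 169**2) + 83552) = 1/(sqrt(81796 + 28561) + 83552) = 1/(sqrt(110357) + 83552) = 1/(13*sqrt(653) + 83552) = 1/(83552 + 13*sqrt(653))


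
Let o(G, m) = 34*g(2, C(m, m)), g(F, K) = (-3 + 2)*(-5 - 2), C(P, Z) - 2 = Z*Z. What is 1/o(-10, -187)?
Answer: 1/238 ≈ 0.0042017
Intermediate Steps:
C(P, Z) = 2 + Z² (C(P, Z) = 2 + Z*Z = 2 + Z²)
g(F, K) = 7 (g(F, K) = -1*(-7) = 7)
o(G, m) = 238 (o(G, m) = 34*7 = 238)
1/o(-10, -187) = 1/238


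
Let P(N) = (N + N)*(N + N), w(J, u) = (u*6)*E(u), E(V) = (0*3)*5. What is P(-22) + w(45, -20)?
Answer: 1936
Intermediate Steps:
E(V) = 0 (E(V) = 0*5 = 0)
w(J, u) = 0 (w(J, u) = (u*6)*0 = (6*u)*0 = 0)
P(N) = 4*N² (P(N) = (2*N)*(2*N) = 4*N²)
P(-22) + w(45, -20) = 4*(-22)² + 0 = 4*484 + 0 = 1936 + 0 = 1936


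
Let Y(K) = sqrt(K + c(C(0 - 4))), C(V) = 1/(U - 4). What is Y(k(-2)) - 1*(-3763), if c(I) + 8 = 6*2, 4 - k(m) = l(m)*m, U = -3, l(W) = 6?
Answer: 3763 + 2*sqrt(5) ≈ 3767.5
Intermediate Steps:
k(m) = 4 - 6*m
C(V) = -1/7 (C(V) = 1/(-3 - 4) = 1/(-7) = -1/7)
c(I) = 4 (c(I) = -8 + 6*2 = -8 + 12 = 4)
Y(K) = sqrt(4 + K) (Y(K) = sqrt(K + 4) = sqrt(4 + K))
Y(k(-2)) - 1*(-3763) = sqrt(4 + (4 - 6*(-2))) - 1*(-3763) = sqrt(4 + (4 + 12)) + 3763 = sqrt(4 + 16) + 3763 = sqrt(20) + 3763 = 2*sqrt(5) + 3763 = 3763 + 2*sqrt(5)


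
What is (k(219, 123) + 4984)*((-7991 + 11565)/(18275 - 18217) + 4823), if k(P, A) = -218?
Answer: 675122964/29 ≈ 2.3280e+7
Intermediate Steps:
(k(219, 123) + 4984)*((-7991 + 11565)/(18275 - 18217) + 4823) = (-218 + 4984)*((-7991 + 11565)/(18275 - 18217) + 4823) = 4766*(3574/58 + 4823) = 4766*(3574*(1/58) + 4823) = 4766*(1787/29 + 4823) = 4766*(141654/29) = 675122964/29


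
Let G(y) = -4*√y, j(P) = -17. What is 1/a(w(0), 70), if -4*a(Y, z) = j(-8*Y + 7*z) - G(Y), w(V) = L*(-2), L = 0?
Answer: 4/17 ≈ 0.23529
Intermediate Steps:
w(V) = 0 (w(V) = 0*(-2) = 0)
a(Y, z) = 17/4 - √Y (a(Y, z) = -(-17 - (-4)*√Y)/4 = -(-17 + 4*√Y)/4 = 17/4 - √Y)
1/a(w(0), 70) = 1/(17/4 - √0) = 1/(17/4 - 1*0) = 1/(17/4 + 0) = 1/(17/4) = 4/17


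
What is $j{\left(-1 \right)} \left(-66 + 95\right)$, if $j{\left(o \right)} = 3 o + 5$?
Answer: $58$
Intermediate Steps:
$j{\left(o \right)} = 5 + 3 o$
$j{\left(-1 \right)} \left(-66 + 95\right) = \left(5 + 3 \left(-1\right)\right) \left(-66 + 95\right) = \left(5 - 3\right) 29 = 2 \cdot 29 = 58$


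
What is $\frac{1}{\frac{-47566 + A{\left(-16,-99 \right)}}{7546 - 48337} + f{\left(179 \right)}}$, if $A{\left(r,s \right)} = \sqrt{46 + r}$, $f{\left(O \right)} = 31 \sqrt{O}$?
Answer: $\frac{40791}{47566 - \sqrt{30} + 1264521 \sqrt{179}} \approx 0.0024043$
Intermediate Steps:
$\frac{1}{\frac{-47566 + A{\left(-16,-99 \right)}}{7546 - 48337} + f{\left(179 \right)}} = \frac{1}{\frac{-47566 + \sqrt{46 - 16}}{7546 - 48337} + 31 \sqrt{179}} = \frac{1}{\frac{-47566 + \sqrt{30}}{-40791} + 31 \sqrt{179}} = \frac{1}{\left(-47566 + \sqrt{30}\right) \left(- \frac{1}{40791}\right) + 31 \sqrt{179}} = \frac{1}{\left(\frac{47566}{40791} - \frac{\sqrt{30}}{40791}\right) + 31 \sqrt{179}} = \frac{1}{\frac{47566}{40791} + 31 \sqrt{179} - \frac{\sqrt{30}}{40791}}$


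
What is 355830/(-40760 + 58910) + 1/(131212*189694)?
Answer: 295221821587813/15058528122440 ≈ 19.605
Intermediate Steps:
355830/(-40760 + 58910) + 1/(131212*189694) = 355830/18150 + (1/131212)*(1/189694) = 355830*(1/18150) + 1/24890129128 = 11861/605 + 1/24890129128 = 295221821587813/15058528122440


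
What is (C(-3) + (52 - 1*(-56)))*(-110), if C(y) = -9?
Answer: -10890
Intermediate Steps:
(C(-3) + (52 - 1*(-56)))*(-110) = (-9 + (52 - 1*(-56)))*(-110) = (-9 + (52 + 56))*(-110) = (-9 + 108)*(-110) = 99*(-110) = -10890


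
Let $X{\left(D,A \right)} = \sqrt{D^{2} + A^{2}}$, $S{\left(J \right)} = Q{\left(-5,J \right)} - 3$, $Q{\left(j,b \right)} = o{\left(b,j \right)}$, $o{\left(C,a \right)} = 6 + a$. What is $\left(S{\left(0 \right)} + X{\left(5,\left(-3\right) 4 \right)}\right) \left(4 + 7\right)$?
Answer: $121$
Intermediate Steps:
$Q{\left(j,b \right)} = 6 + j$
$S{\left(J \right)} = -2$ ($S{\left(J \right)} = \left(6 - 5\right) - 3 = 1 - 3 = -2$)
$X{\left(D,A \right)} = \sqrt{A^{2} + D^{2}}$
$\left(S{\left(0 \right)} + X{\left(5,\left(-3\right) 4 \right)}\right) \left(4 + 7\right) = \left(-2 + \sqrt{\left(\left(-3\right) 4\right)^{2} + 5^{2}}\right) \left(4 + 7\right) = \left(-2 + \sqrt{\left(-12\right)^{2} + 25}\right) 11 = \left(-2 + \sqrt{144 + 25}\right) 11 = \left(-2 + \sqrt{169}\right) 11 = \left(-2 + 13\right) 11 = 11 \cdot 11 = 121$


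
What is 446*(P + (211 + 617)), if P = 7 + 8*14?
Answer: 422362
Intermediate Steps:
P = 119 (P = 7 + 112 = 119)
446*(P + (211 + 617)) = 446*(119 + (211 + 617)) = 446*(119 + 828) = 446*947 = 422362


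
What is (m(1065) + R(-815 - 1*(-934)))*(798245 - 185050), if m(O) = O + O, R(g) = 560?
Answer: 1649494550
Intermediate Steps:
m(O) = 2*O
(m(1065) + R(-815 - 1*(-934)))*(798245 - 185050) = (2*1065 + 560)*(798245 - 185050) = (2130 + 560)*613195 = 2690*613195 = 1649494550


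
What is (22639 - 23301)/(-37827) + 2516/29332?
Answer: 28647629/277385391 ≈ 0.10328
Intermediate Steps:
(22639 - 23301)/(-37827) + 2516/29332 = -662*(-1/37827) + 2516*(1/29332) = 662/37827 + 629/7333 = 28647629/277385391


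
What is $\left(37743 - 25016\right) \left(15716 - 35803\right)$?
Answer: $-255647249$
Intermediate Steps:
$\left(37743 - 25016\right) \left(15716 - 35803\right) = 12727 \left(15716 - 35803\right) = 12727 \left(-20087\right) = -255647249$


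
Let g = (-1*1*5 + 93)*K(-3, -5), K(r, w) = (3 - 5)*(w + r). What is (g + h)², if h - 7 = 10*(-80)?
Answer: 378225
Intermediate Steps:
K(r, w) = -2*r - 2*w (K(r, w) = -2*(r + w) = -2*r - 2*w)
g = 1408 (g = (-1*1*5 + 93)*(-2*(-3) - 2*(-5)) = (-1*5 + 93)*(6 + 10) = (-5 + 93)*16 = 88*16 = 1408)
h = -793 (h = 7 + 10*(-80) = 7 - 800 = -793)
(g + h)² = (1408 - 793)² = 615² = 378225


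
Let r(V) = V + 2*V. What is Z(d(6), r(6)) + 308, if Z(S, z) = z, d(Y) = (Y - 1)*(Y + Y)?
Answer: 326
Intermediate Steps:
r(V) = 3*V
d(Y) = 2*Y*(-1 + Y) (d(Y) = (-1 + Y)*(2*Y) = 2*Y*(-1 + Y))
Z(d(6), r(6)) + 308 = 3*6 + 308 = 18 + 308 = 326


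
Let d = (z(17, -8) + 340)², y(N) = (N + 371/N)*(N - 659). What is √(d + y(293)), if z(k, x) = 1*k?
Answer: 3*√188367649/293 ≈ 140.53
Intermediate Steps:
z(k, x) = k
y(N) = (-659 + N)*(N + 371/N) (y(N) = (N + 371/N)*(-659 + N) = (-659 + N)*(N + 371/N))
d = 127449 (d = (17 + 340)² = 357² = 127449)
√(d + y(293)) = √(127449 + (371 + 293² - 244489/293 - 659*293)) = √(127449 + (371 + 85849 - 244489*1/293 - 193087)) = √(127449 + (371 + 85849 - 244489/293 - 193087)) = √(127449 - 31556520/293) = √(5786037/293) = 3*√188367649/293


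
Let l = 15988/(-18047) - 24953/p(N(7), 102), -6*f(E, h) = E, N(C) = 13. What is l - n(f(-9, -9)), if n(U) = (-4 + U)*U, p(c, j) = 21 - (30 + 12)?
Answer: 1805648977/1515948 ≈ 1191.1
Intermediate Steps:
f(E, h) = -E/6
p(c, j) = -21 (p(c, j) = 21 - 1*42 = 21 - 42 = -21)
n(U) = U*(-4 + U)
l = 449991043/378987 (l = 15988/(-18047) - 24953/(-21) = 15988*(-1/18047) - 24953*(-1/21) = -15988/18047 + 24953/21 = 449991043/378987 ≈ 1187.4)
l - n(f(-9, -9)) = 449991043/378987 - (-⅙*(-9))*(-4 - ⅙*(-9)) = 449991043/378987 - 3*(-4 + 3/2)/2 = 449991043/378987 - 3*(-5)/(2*2) = 449991043/378987 - 1*(-15/4) = 449991043/378987 + 15/4 = 1805648977/1515948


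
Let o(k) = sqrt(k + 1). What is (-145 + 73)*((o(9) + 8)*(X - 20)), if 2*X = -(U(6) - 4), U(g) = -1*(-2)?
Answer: 10944 + 1368*sqrt(10) ≈ 15270.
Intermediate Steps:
U(g) = 2
X = 1 (X = (-(2 - 4))/2 = (-1*(-2))/2 = (1/2)*2 = 1)
o(k) = sqrt(1 + k)
(-145 + 73)*((o(9) + 8)*(X - 20)) = (-145 + 73)*((sqrt(1 + 9) + 8)*(1 - 20)) = -72*(sqrt(10) + 8)*(-19) = -72*(8 + sqrt(10))*(-19) = -72*(-152 - 19*sqrt(10)) = 10944 + 1368*sqrt(10)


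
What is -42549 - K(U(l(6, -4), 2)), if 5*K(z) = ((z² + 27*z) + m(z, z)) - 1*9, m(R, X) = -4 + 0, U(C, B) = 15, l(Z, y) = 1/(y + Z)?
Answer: -213362/5 ≈ -42672.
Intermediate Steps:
l(Z, y) = 1/(Z + y)
m(R, X) = -4
K(z) = -13/5 + z²/5 + 27*z/5 (K(z) = (((z² + 27*z) - 4) - 1*9)/5 = ((-4 + z² + 27*z) - 9)/5 = (-13 + z² + 27*z)/5 = -13/5 + z²/5 + 27*z/5)
-42549 - K(U(l(6, -4), 2)) = -42549 - (-13/5 + (⅕)*15² + (27/5)*15) = -42549 - (-13/5 + (⅕)*225 + 81) = -42549 - (-13/5 + 45 + 81) = -42549 - 1*617/5 = -42549 - 617/5 = -213362/5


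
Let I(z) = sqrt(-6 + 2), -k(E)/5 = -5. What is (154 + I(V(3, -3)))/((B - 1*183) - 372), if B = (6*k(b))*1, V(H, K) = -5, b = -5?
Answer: -154/405 - 2*I/405 ≈ -0.38025 - 0.0049383*I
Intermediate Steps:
k(E) = 25 (k(E) = -5*(-5) = 25)
B = 150 (B = (6*25)*1 = 150*1 = 150)
I(z) = 2*I (I(z) = sqrt(-4) = 2*I)
(154 + I(V(3, -3)))/((B - 1*183) - 372) = (154 + 2*I)/((150 - 1*183) - 372) = (154 + 2*I)/((150 - 183) - 372) = (154 + 2*I)/(-33 - 372) = (154 + 2*I)/(-405) = (154 + 2*I)*(-1/405) = -154/405 - 2*I/405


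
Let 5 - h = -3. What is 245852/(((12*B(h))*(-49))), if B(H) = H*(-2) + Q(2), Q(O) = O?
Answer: 61463/2058 ≈ 29.865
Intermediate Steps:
h = 8 (h = 5 - 1*(-3) = 5 + 3 = 8)
B(H) = 2 - 2*H (B(H) = H*(-2) + 2 = -2*H + 2 = 2 - 2*H)
245852/(((12*B(h))*(-49))) = 245852/(((12*(2 - 2*8))*(-49))) = 245852/(((12*(2 - 16))*(-49))) = 245852/(((12*(-14))*(-49))) = 245852/((-168*(-49))) = 245852/8232 = 245852*(1/8232) = 61463/2058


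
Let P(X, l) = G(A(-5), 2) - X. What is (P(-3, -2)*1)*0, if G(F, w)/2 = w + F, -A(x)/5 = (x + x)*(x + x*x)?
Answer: 0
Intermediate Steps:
A(x) = -10*x*(x + x²) (A(x) = -5*(x + x)*(x + x*x) = -5*2*x*(x + x²) = -10*x*(x + x²))
G(F, w) = 2*F + 2*w (G(F, w) = 2*(w + F) = 2*(F + w) = 2*F + 2*w)
P(X, l) = 2004 - X (P(X, l) = (2*(10*(-5)²*(-1 - 1*(-5))) + 2*2) - X = (2*(10*25*(-1 + 5)) + 4) - X = (2*(10*25*4) + 4) - X = (2*1000 + 4) - X = (2000 + 4) - X = 2004 - X)
(P(-3, -2)*1)*0 = ((2004 - 1*(-3))*1)*0 = ((2004 + 3)*1)*0 = (2007*1)*0 = 2007*0 = 0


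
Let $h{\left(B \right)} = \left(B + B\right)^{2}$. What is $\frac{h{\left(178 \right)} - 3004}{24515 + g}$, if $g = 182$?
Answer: $\frac{123732}{24697} \approx 5.01$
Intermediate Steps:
$h{\left(B \right)} = 4 B^{2}$ ($h{\left(B \right)} = \left(2 B\right)^{2} = 4 B^{2}$)
$\frac{h{\left(178 \right)} - 3004}{24515 + g} = \frac{4 \cdot 178^{2} - 3004}{24515 + 182} = \frac{4 \cdot 31684 - 3004}{24697} = \left(126736 - 3004\right) \frac{1}{24697} = 123732 \cdot \frac{1}{24697} = \frac{123732}{24697}$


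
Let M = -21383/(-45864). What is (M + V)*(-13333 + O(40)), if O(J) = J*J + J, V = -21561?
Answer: 11562650189453/45864 ≈ 2.5211e+8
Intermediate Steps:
O(J) = J + J² (O(J) = J² + J = J + J²)
M = 21383/45864 (M = -21383*(-1/45864) = 21383/45864 ≈ 0.46623)
(M + V)*(-13333 + O(40)) = (21383/45864 - 21561)*(-13333 + 40*(1 + 40)) = -988852321*(-13333 + 40*41)/45864 = -988852321*(-13333 + 1640)/45864 = -988852321/45864*(-11693) = 11562650189453/45864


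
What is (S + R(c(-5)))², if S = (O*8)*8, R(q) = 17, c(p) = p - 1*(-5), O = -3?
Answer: 30625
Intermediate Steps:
c(p) = 5 + p (c(p) = p + 5 = 5 + p)
S = -192 (S = -3*8*8 = -24*8 = -192)
(S + R(c(-5)))² = (-192 + 17)² = (-175)² = 30625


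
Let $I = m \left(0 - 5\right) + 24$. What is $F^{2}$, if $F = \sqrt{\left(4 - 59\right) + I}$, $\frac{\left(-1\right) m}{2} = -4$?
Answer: $-71$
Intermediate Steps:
$m = 8$ ($m = \left(-2\right) \left(-4\right) = 8$)
$I = -16$ ($I = 8 \left(0 - 5\right) + 24 = 8 \left(-5\right) + 24 = -40 + 24 = -16$)
$F = i \sqrt{71}$ ($F = \sqrt{\left(4 - 59\right) - 16} = \sqrt{-55 - 16} = \sqrt{-71} = i \sqrt{71} \approx 8.4261 i$)
$F^{2} = \left(i \sqrt{71}\right)^{2} = -71$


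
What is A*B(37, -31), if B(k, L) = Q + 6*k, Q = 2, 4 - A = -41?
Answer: 10080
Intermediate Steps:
A = 45 (A = 4 - 1*(-41) = 4 + 41 = 45)
B(k, L) = 2 + 6*k
A*B(37, -31) = 45*(2 + 6*37) = 45*(2 + 222) = 45*224 = 10080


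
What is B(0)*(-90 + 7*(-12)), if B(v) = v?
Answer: 0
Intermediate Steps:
B(0)*(-90 + 7*(-12)) = 0*(-90 + 7*(-12)) = 0*(-90 - 84) = 0*(-174) = 0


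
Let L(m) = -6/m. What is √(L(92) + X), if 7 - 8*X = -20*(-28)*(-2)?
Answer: √1191814/92 ≈ 11.866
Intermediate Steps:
X = 1127/8 (X = 7/8 - (-20*(-28))*(-2)/8 = 7/8 - 70*(-2) = 7/8 - ⅛*(-1120) = 7/8 + 140 = 1127/8 ≈ 140.88)
√(L(92) + X) = √(-6/92 + 1127/8) = √(-6*1/92 + 1127/8) = √(-3/46 + 1127/8) = √(25909/184) = √1191814/92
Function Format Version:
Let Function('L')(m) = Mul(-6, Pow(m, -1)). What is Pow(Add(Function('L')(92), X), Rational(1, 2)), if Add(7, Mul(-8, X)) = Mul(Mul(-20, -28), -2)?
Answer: Mul(Rational(1, 92), Pow(1191814, Rational(1, 2))) ≈ 11.866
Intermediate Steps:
X = Rational(1127, 8) (X = Add(Rational(7, 8), Mul(Rational(-1, 8), Mul(Mul(-20, -28), -2))) = Add(Rational(7, 8), Mul(Rational(-1, 8), Mul(560, -2))) = Add(Rational(7, 8), Mul(Rational(-1, 8), -1120)) = Add(Rational(7, 8), 140) = Rational(1127, 8) ≈ 140.88)
Pow(Add(Function('L')(92), X), Rational(1, 2)) = Pow(Add(Mul(-6, Pow(92, -1)), Rational(1127, 8)), Rational(1, 2)) = Pow(Add(Mul(-6, Rational(1, 92)), Rational(1127, 8)), Rational(1, 2)) = Pow(Add(Rational(-3, 46), Rational(1127, 8)), Rational(1, 2)) = Pow(Rational(25909, 184), Rational(1, 2)) = Mul(Rational(1, 92), Pow(1191814, Rational(1, 2)))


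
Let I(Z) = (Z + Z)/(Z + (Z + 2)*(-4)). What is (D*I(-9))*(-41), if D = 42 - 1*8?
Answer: 25092/19 ≈ 1320.6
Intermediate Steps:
D = 34 (D = 42 - 8 = 34)
I(Z) = 2*Z/(-8 - 3*Z) (I(Z) = (2*Z)/(Z + (2 + Z)*(-4)) = (2*Z)/(Z + (-8 - 4*Z)) = (2*Z)/(-8 - 3*Z) = 2*Z/(-8 - 3*Z))
(D*I(-9))*(-41) = (34*(-2*(-9)/(8 + 3*(-9))))*(-41) = (34*(-2*(-9)/(8 - 27)))*(-41) = (34*(-2*(-9)/(-19)))*(-41) = (34*(-2*(-9)*(-1/19)))*(-41) = (34*(-18/19))*(-41) = -612/19*(-41) = 25092/19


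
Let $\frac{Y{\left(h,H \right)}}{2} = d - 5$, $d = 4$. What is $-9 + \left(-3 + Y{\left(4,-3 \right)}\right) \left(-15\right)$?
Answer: $66$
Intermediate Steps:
$Y{\left(h,H \right)} = -2$ ($Y{\left(h,H \right)} = 2 \left(4 - 5\right) = 2 \left(-1\right) = -2$)
$-9 + \left(-3 + Y{\left(4,-3 \right)}\right) \left(-15\right) = -9 + \left(-3 - 2\right) \left(-15\right) = -9 - -75 = -9 + 75 = 66$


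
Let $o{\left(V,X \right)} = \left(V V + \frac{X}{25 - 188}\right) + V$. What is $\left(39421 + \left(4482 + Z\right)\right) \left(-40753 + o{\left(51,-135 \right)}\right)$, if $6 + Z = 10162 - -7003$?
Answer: $- \frac{379215048336}{163} \approx -2.3265 \cdot 10^{9}$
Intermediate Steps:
$Z = 17159$ ($Z = -6 + \left(10162 - -7003\right) = -6 + \left(10162 + 7003\right) = -6 + 17165 = 17159$)
$o{\left(V,X \right)} = V + V^{2} - \frac{X}{163}$ ($o{\left(V,X \right)} = \left(V^{2} + \frac{X}{-163}\right) + V = \left(V^{2} - \frac{X}{163}\right) + V = V + V^{2} - \frac{X}{163}$)
$\left(39421 + \left(4482 + Z\right)\right) \left(-40753 + o{\left(51,-135 \right)}\right) = \left(39421 + \left(4482 + 17159\right)\right) \left(-40753 + \left(51 + 51^{2} - - \frac{135}{163}\right)\right) = \left(39421 + 21641\right) \left(-40753 + \left(51 + 2601 + \frac{135}{163}\right)\right) = 61062 \left(-40753 + \frac{432411}{163}\right) = 61062 \left(- \frac{6210328}{163}\right) = - \frac{379215048336}{163}$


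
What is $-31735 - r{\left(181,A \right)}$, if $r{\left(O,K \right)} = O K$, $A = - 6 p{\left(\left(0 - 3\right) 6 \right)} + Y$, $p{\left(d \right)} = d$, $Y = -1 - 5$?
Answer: $-50197$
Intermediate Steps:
$Y = -6$ ($Y = -1 - 5 = -6$)
$A = 102$ ($A = - 6 \left(0 - 3\right) 6 - 6 = - 6 \left(\left(-3\right) 6\right) - 6 = \left(-6\right) \left(-18\right) - 6 = 108 - 6 = 102$)
$r{\left(O,K \right)} = K O$
$-31735 - r{\left(181,A \right)} = -31735 - 102 \cdot 181 = -31735 - 18462 = -50197$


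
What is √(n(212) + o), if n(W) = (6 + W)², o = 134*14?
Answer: 10*√494 ≈ 222.26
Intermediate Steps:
o = 1876
√(n(212) + o) = √((6 + 212)² + 1876) = √(218² + 1876) = √(47524 + 1876) = √49400 = 10*√494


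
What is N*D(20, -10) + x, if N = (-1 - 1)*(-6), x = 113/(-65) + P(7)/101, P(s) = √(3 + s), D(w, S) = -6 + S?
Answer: -12593/65 + √10/101 ≈ -193.71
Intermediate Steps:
x = -113/65 + √10/101 (x = 113/(-65) + √(3 + 7)/101 = 113*(-1/65) + √10*(1/101) = -113/65 + √10/101 ≈ -1.7072)
N = 12 (N = -2*(-6) = 12)
N*D(20, -10) + x = 12*(-6 - 10) + (-113/65 + √10/101) = 12*(-16) + (-113/65 + √10/101) = -192 + (-113/65 + √10/101) = -12593/65 + √10/101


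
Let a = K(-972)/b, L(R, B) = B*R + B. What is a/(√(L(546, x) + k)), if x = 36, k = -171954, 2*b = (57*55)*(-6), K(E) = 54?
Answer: I*√16918/8839655 ≈ 1.4714e-5*I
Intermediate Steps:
b = -9405 (b = ((57*55)*(-6))/2 = (3135*(-6))/2 = (½)*(-18810) = -9405)
L(R, B) = B + B*R
a = -6/1045 (a = 54/(-9405) = 54*(-1/9405) = -6/1045 ≈ -0.0057416)
a/(√(L(546, x) + k)) = -6/(1045*√(36*(1 + 546) - 171954)) = -6/(1045*√(36*547 - 171954)) = -6/(1045*√(19692 - 171954)) = -6*(-I*√16918/50754)/1045 = -(-1)*I*√16918/8839655 = I*√16918/8839655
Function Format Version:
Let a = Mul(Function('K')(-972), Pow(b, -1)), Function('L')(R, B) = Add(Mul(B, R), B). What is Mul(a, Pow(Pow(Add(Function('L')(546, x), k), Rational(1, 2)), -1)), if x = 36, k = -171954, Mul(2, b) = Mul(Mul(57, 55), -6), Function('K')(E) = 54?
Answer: Mul(Rational(1, 8839655), I, Pow(16918, Rational(1, 2))) ≈ Mul(1.4714e-5, I)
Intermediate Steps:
b = -9405 (b = Mul(Rational(1, 2), Mul(Mul(57, 55), -6)) = Mul(Rational(1, 2), Mul(3135, -6)) = Mul(Rational(1, 2), -18810) = -9405)
Function('L')(R, B) = Add(B, Mul(B, R))
a = Rational(-6, 1045) (a = Mul(54, Pow(-9405, -1)) = Mul(54, Rational(-1, 9405)) = Rational(-6, 1045) ≈ -0.0057416)
Mul(a, Pow(Pow(Add(Function('L')(546, x), k), Rational(1, 2)), -1)) = Mul(Rational(-6, 1045), Pow(Pow(Add(Mul(36, Add(1, 546)), -171954), Rational(1, 2)), -1)) = Mul(Rational(-6, 1045), Pow(Pow(Add(Mul(36, 547), -171954), Rational(1, 2)), -1)) = Mul(Rational(-6, 1045), Pow(Pow(Add(19692, -171954), Rational(1, 2)), -1)) = Mul(Rational(-6, 1045), Pow(Pow(-152262, Rational(1, 2)), -1)) = Mul(Rational(-6, 1045), Pow(Mul(3, I, Pow(16918, Rational(1, 2))), -1)) = Mul(Rational(-6, 1045), Mul(Rational(-1, 50754), I, Pow(16918, Rational(1, 2)))) = Mul(Rational(1, 8839655), I, Pow(16918, Rational(1, 2)))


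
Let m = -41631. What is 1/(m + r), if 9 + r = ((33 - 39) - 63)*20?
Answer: -1/43020 ≈ -2.3245e-5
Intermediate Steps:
r = -1389 (r = -9 + ((33 - 39) - 63)*20 = -9 + (-6 - 63)*20 = -9 - 69*20 = -9 - 1380 = -1389)
1/(m + r) = 1/(-41631 - 1389) = 1/(-43020) = -1/43020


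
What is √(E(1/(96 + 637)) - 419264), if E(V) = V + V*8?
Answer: 7*I*√4597263851/733 ≈ 647.51*I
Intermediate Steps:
E(V) = 9*V (E(V) = V + 8*V = 9*V)
√(E(1/(96 + 637)) - 419264) = √(9/(96 + 637) - 419264) = √(9/733 - 419264) = √(-307320503/733) = 7*I*√4597263851/733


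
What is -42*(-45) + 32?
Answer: 1922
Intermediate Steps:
-42*(-45) + 32 = 1890 + 32 = 1922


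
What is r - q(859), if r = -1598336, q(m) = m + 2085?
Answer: -1601280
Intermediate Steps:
q(m) = 2085 + m
r - q(859) = -1598336 - (2085 + 859) = -1598336 - 1*2944 = -1598336 - 2944 = -1601280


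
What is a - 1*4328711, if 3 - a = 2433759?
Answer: -6762467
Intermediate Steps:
a = -2433756 (a = 3 - 1*2433759 = 3 - 2433759 = -2433756)
a - 1*4328711 = -2433756 - 1*4328711 = -2433756 - 4328711 = -6762467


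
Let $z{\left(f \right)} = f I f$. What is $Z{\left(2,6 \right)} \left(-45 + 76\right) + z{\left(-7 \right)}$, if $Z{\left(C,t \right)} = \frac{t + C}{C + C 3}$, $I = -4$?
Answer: $-165$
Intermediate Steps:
$z{\left(f \right)} = - 4 f^{2}$ ($z{\left(f \right)} = f \left(-4\right) f = - 4 f f = - 4 f^{2}$)
$Z{\left(C,t \right)} = \frac{C + t}{4 C}$ ($Z{\left(C,t \right)} = \frac{C + t}{C + 3 C} = \frac{C + t}{4 C}$)
$Z{\left(2,6 \right)} \left(-45 + 76\right) + z{\left(-7 \right)} = \frac{2 + 6}{4 \cdot 2} \left(-45 + 76\right) - 4 \left(-7\right)^{2} = \frac{1}{4} \cdot \frac{1}{2} \cdot 8 \cdot 31 - 196 = 1 \cdot 31 - 196 = 31 - 196 = -165$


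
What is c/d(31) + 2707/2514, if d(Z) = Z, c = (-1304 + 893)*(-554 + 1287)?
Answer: -757291265/77934 ≈ -9717.1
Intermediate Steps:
c = -301263 (c = -411*733 = -301263)
c/d(31) + 2707/2514 = -301263/31 + 2707/2514 = -757291265/77934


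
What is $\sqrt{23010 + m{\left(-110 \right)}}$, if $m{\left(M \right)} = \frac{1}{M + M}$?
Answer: $\frac{\sqrt{278420945}}{110} \approx 151.69$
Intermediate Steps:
$m{\left(M \right)} = \frac{1}{2 M}$
$\sqrt{23010 + m{\left(-110 \right)}} = \sqrt{23010 + \frac{1}{2 \left(-110\right)}} = \sqrt{23010 + \frac{1}{2} \left(- \frac{1}{110}\right)} = \sqrt{23010 - \frac{1}{220}} = \sqrt{\frac{5062199}{220}} = \frac{\sqrt{278420945}}{110}$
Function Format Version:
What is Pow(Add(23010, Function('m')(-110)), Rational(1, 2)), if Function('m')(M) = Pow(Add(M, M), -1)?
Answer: Mul(Rational(1, 110), Pow(278420945, Rational(1, 2))) ≈ 151.69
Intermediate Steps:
Function('m')(M) = Mul(Rational(1, 2), Pow(M, -1)) (Function('m')(M) = Pow(Mul(2, M), -1) = Mul(Rational(1, 2), Pow(M, -1)))
Pow(Add(23010, Function('m')(-110)), Rational(1, 2)) = Pow(Add(23010, Mul(Rational(1, 2), Pow(-110, -1))), Rational(1, 2)) = Pow(Add(23010, Mul(Rational(1, 2), Rational(-1, 110))), Rational(1, 2)) = Pow(Add(23010, Rational(-1, 220)), Rational(1, 2)) = Pow(Rational(5062199, 220), Rational(1, 2)) = Mul(Rational(1, 110), Pow(278420945, Rational(1, 2)))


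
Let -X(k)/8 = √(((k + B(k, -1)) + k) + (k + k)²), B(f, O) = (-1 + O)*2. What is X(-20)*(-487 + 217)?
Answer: 4320*√389 ≈ 85204.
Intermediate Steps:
B(f, O) = -2 + 2*O
X(k) = -8*√(-4 + 2*k + 4*k²) (X(k) = -8*√(((k + (-2 + 2*(-1))) + k) + (k + k)²) = -8*√(((k + (-2 - 2)) + k) + (2*k)²) = -8*√(((k - 4) + k) + 4*k²) = -8*√(((-4 + k) + k) + 4*k²) = -8*√((-4 + 2*k) + 4*k²) = -8*√(-4 + 2*k + 4*k²))
X(-20)*(-487 + 217) = (-8*√(-4 + 2*(-20) + 4*(-20)²))*(-487 + 217) = -8*√(-4 - 40 + 4*400)*(-270) = -8*√(-4 - 40 + 1600)*(-270) = -16*√389*(-270) = 4320*√389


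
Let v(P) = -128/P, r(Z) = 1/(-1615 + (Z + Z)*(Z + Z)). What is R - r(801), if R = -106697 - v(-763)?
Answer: -208799316038634/1956934007 ≈ -1.0670e+5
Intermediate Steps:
r(Z) = 1/(-1615 + 4*Z²) (r(Z) = 1/(-1615 + (2*Z)*(2*Z)) = 1/(-1615 + 4*Z²))
R = -81409939/763 (R = -106697 - (-128)/(-763) = -106697 - (-128)*(-1)/763 = -106697 - 1*128/763 = -106697 - 128/763 = -81409939/763 ≈ -1.0670e+5)
R - r(801) = -81409939/763 - 1/(-1615 + 4*801²) = -81409939/763 - 1/(-1615 + 4*641601) = -81409939/763 - 1/(-1615 + 2566404) = -81409939/763 - 1/2564789 = -208799316038634/1956934007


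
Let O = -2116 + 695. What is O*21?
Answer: -29841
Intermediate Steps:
O = -1421
O*21 = -1421*21 = -29841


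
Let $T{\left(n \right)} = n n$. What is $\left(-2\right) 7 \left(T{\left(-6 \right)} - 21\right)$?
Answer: $-210$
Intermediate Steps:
$T{\left(n \right)} = n^{2}$
$\left(-2\right) 7 \left(T{\left(-6 \right)} - 21\right) = \left(-2\right) 7 \left(\left(-6\right)^{2} - 21\right) = - 14 \left(36 - 21\right) = \left(-14\right) 15 = -210$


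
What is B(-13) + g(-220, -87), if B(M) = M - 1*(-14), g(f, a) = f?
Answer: -219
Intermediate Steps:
B(M) = 14 + M (B(M) = M + 14 = 14 + M)
B(-13) + g(-220, -87) = (14 - 13) - 220 = 1 - 220 = -219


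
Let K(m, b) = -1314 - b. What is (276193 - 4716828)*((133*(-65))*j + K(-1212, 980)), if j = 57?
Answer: 2198376322465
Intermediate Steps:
(276193 - 4716828)*((133*(-65))*j + K(-1212, 980)) = (276193 - 4716828)*((133*(-65))*57 + (-1314 - 1*980)) = -4440635*(-8645*57 + (-1314 - 980)) = -4440635*(-492765 - 2294) = -4440635*(-495059) = 2198376322465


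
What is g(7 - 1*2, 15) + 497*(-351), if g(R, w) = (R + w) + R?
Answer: -174422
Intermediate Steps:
g(R, w) = w + 2*R
g(7 - 1*2, 15) + 497*(-351) = (15 + 2*(7 - 1*2)) + 497*(-351) = (15 + 2*(7 - 2)) - 174447 = (15 + 2*5) - 174447 = (15 + 10) - 174447 = 25 - 174447 = -174422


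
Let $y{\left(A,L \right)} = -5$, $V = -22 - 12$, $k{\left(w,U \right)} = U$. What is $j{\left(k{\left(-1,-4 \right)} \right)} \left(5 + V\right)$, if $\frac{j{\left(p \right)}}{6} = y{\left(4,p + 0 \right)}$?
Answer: $870$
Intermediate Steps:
$V = -34$
$j{\left(p \right)} = -30$ ($j{\left(p \right)} = 6 \left(-5\right) = -30$)
$j{\left(k{\left(-1,-4 \right)} \right)} \left(5 + V\right) = - 30 \left(5 - 34\right) = \left(-30\right) \left(-29\right) = 870$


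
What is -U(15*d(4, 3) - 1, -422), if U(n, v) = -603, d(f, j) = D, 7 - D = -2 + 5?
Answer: 603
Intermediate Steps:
D = 4 (D = 7 - (-2 + 5) = 7 - 1*3 = 7 - 3 = 4)
d(f, j) = 4
-U(15*d(4, 3) - 1, -422) = -1*(-603) = 603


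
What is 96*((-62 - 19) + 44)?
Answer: -3552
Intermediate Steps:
96*((-62 - 19) + 44) = 96*(-81 + 44) = 96*(-37) = -3552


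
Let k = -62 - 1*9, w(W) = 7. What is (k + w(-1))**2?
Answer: 4096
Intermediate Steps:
k = -71 (k = -62 - 9 = -71)
(k + w(-1))**2 = (-71 + 7)**2 = (-64)**2 = 4096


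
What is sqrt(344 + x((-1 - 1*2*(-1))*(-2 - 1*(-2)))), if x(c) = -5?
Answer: sqrt(339) ≈ 18.412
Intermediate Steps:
sqrt(344 + x((-1 - 1*2*(-1))*(-2 - 1*(-2)))) = sqrt(344 - 5) = sqrt(339)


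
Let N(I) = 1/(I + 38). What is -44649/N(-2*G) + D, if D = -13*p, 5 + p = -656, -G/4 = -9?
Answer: 1526659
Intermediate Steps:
G = 36 (G = -4*(-9) = 36)
p = -661 (p = -5 - 656 = -661)
N(I) = 1/(38 + I)
D = 8593 (D = -13*(-661) = 8593)
-44649/N(-2*G) + D = -44649/(1/(38 - 2*36)) + 8593 = -44649/(1/(38 - 72)) + 8593 = -44649/(1/(-34)) + 8593 = -44649/(-1/34) + 8593 = -44649*(-34) + 8593 = 1518066 + 8593 = 1526659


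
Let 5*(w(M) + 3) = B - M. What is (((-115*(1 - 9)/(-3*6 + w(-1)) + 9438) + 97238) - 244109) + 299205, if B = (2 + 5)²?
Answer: 1778572/11 ≈ 1.6169e+5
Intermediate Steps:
B = 49 (B = 7² = 49)
w(M) = 34/5 - M/5 (w(M) = -3 + (49 - M)/5 = -3 + (49/5 - M/5) = 34/5 - M/5)
(((-115*(1 - 9)/(-3*6 + w(-1)) + 9438) + 97238) - 244109) + 299205 = (((-115*(1 - 9)/(-3*6 + (34/5 - ⅕*(-1))) + 9438) + 97238) - 244109) + 299205 = (((-(-920)/(-18 + (34/5 + ⅕)) + 9438) + 97238) - 244109) + 299205 = (((-(-920)/(-18 + 7) + 9438) + 97238) - 244109) + 299205 = (((-(-920)/(-11) + 9438) + 97238) - 244109) + 299205 = (((-(-920)*(-1)/11 + 9438) + 97238) - 244109) + 299205 = (((-115*8/11 + 9438) + 97238) - 244109) + 299205 = (((-920/11 + 9438) + 97238) - 244109) + 299205 = ((102898/11 + 97238) - 244109) + 299205 = (1172516/11 - 244109) + 299205 = -1512683/11 + 299205 = 1778572/11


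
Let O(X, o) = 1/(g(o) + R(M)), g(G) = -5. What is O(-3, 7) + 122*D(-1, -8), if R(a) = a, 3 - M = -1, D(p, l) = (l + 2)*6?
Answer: -4393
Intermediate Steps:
D(p, l) = 12 + 6*l (D(p, l) = (2 + l)*6 = 12 + 6*l)
M = 4 (M = 3 - 1*(-1) = 3 + 1 = 4)
O(X, o) = -1 (O(X, o) = 1/(-5 + 4) = 1/(-1) = -1)
O(-3, 7) + 122*D(-1, -8) = -1 + 122*(12 + 6*(-8)) = -1 + 122*(12 - 48) = -1 + 122*(-36) = -1 - 4392 = -4393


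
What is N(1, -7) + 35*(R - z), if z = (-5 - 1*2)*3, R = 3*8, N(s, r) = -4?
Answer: 1571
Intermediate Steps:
R = 24
z = -21 (z = (-5 - 2)*3 = -7*3 = -21)
N(1, -7) + 35*(R - z) = -4 + 35*(24 - 1*(-21)) = -4 + 35*(24 + 21) = -4 + 35*45 = -4 + 1575 = 1571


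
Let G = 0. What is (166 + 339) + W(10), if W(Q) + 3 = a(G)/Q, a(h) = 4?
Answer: 2512/5 ≈ 502.40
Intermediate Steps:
W(Q) = -3 + 4/Q
(166 + 339) + W(10) = (166 + 339) + (-3 + 4/10) = 505 + (-3 + 4*(1/10)) = 505 + (-3 + 2/5) = 505 - 13/5 = 2512/5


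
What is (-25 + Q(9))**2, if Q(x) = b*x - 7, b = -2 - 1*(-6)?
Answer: 16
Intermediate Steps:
b = 4 (b = -2 + 6 = 4)
Q(x) = -7 + 4*x (Q(x) = 4*x - 7 = -7 + 4*x)
(-25 + Q(9))**2 = (-25 + (-7 + 4*9))**2 = (-25 + (-7 + 36))**2 = (-25 + 29)**2 = 4**2 = 16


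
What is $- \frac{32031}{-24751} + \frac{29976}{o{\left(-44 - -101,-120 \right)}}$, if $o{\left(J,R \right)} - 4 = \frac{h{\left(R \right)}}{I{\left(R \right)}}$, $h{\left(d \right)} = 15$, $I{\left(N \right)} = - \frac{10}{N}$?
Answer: $\frac{93478710}{569273} \approx 164.21$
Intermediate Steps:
$o{\left(J,R \right)} = 4 - \frac{3 R}{2}$ ($o{\left(J,R \right)} = 4 + \frac{15}{\left(-10\right) \frac{1}{R}} = 4 + 15 \left(- \frac{R}{10}\right) = 4 - \frac{3 R}{2}$)
$- \frac{32031}{-24751} + \frac{29976}{o{\left(-44 - -101,-120 \right)}} = - \frac{32031}{-24751} + \frac{29976}{4 - -180} = \left(-32031\right) \left(- \frac{1}{24751}\right) + \frac{29976}{4 + 180} = \frac{32031}{24751} + \frac{29976}{184} = \frac{32031}{24751} + 29976 \cdot \frac{1}{184} = \frac{32031}{24751} + \frac{3747}{23} = \frac{93478710}{569273}$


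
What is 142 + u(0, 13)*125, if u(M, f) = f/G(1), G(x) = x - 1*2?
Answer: -1483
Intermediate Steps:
G(x) = -2 + x (G(x) = x - 2 = -2 + x)
u(M, f) = -f (u(M, f) = f/(-2 + 1) = f/(-1) = f*(-1) = -f)
142 + u(0, 13)*125 = 142 - 1*13*125 = 142 - 13*125 = 142 - 1625 = -1483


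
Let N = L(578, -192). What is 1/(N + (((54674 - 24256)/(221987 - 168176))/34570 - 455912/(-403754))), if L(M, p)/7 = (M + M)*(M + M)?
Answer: 187770468124395/1756471266070590326393 ≈ 1.0690e-7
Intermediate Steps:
L(M, p) = 28*M² (L(M, p) = 7*((M + M)*(M + M)) = 7*((2*M)*(2*M)) = 7*(4*M²) = 28*M²)
N = 9354352 (N = 28*578² = 28*334084 = 9354352)
1/(N + (((54674 - 24256)/(221987 - 168176))/34570 - 455912/(-403754))) = 1/(9354352 + (((54674 - 24256)/(221987 - 168176))/34570 - 455912/(-403754))) = 1/(9354352 + ((30418/53811)*(1/34570) - 455912*(-1/403754))) = 1/(9354352 + ((30418*(1/53811))*(1/34570) + 227956/201877)) = 1/(9354352 + ((30418/53811)*(1/34570) + 227956/201877)) = 1/(9354352 + (15209/930123135 + 227956/201877)) = 1/(9354352 + 212030219709353/187770468124395) = 1/(1756471266070590326393/187770468124395) = 187770468124395/1756471266070590326393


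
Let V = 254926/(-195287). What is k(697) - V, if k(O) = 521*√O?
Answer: 254926/195287 + 521*√697 ≈ 13756.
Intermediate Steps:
V = -254926/195287 (V = 254926*(-1/195287) = -254926/195287 ≈ -1.3054)
k(697) - V = 521*√697 - 1*(-254926/195287) = 521*√697 + 254926/195287 = 254926/195287 + 521*√697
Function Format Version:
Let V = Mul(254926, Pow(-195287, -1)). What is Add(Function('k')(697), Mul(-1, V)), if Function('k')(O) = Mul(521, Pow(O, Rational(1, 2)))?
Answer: Add(Rational(254926, 195287), Mul(521, Pow(697, Rational(1, 2)))) ≈ 13756.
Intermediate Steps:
V = Rational(-254926, 195287) (V = Mul(254926, Rational(-1, 195287)) = Rational(-254926, 195287) ≈ -1.3054)
Add(Function('k')(697), Mul(-1, V)) = Add(Mul(521, Pow(697, Rational(1, 2))), Mul(-1, Rational(-254926, 195287))) = Add(Mul(521, Pow(697, Rational(1, 2))), Rational(254926, 195287)) = Add(Rational(254926, 195287), Mul(521, Pow(697, Rational(1, 2))))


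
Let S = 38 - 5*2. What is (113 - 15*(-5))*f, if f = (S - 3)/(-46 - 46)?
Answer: -1175/23 ≈ -51.087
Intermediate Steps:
S = 28 (S = 38 - 10 = 28)
f = -25/92 (f = (28 - 3)/(-46 - 46) = 25/(-92) = 25*(-1/92) = -25/92 ≈ -0.27174)
(113 - 15*(-5))*f = (113 - 15*(-5))*(-25/92) = (113 + 75)*(-25/92) = 188*(-25/92) = -1175/23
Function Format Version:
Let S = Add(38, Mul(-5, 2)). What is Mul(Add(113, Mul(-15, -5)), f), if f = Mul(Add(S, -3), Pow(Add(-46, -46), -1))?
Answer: Rational(-1175, 23) ≈ -51.087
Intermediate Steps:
S = 28 (S = Add(38, -10) = 28)
f = Rational(-25, 92) (f = Mul(Add(28, -3), Pow(Add(-46, -46), -1)) = Mul(25, Pow(-92, -1)) = Mul(25, Rational(-1, 92)) = Rational(-25, 92) ≈ -0.27174)
Mul(Add(113, Mul(-15, -5)), f) = Mul(Add(113, Mul(-15, -5)), Rational(-25, 92)) = Mul(Add(113, 75), Rational(-25, 92)) = Mul(188, Rational(-25, 92)) = Rational(-1175, 23)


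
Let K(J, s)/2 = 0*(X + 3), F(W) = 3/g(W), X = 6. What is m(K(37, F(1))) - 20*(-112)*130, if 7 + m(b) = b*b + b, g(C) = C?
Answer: 291193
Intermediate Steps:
F(W) = 3/W
K(J, s) = 0 (K(J, s) = 2*(0*(6 + 3)) = 2*(0*9) = 2*0 = 0)
m(b) = -7 + b + b² (m(b) = -7 + (b*b + b) = -7 + (b² + b) = -7 + (b + b²) = -7 + b + b²)
m(K(37, F(1))) - 20*(-112)*130 = (-7 + 0 + 0²) - 20*(-112)*130 = (-7 + 0 + 0) - (-2240)*130 = -7 - 1*(-291200) = -7 + 291200 = 291193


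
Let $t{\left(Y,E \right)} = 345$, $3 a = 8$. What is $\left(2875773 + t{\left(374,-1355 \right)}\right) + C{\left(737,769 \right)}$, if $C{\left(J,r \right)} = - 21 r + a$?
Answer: $\frac{8579915}{3} \approx 2.86 \cdot 10^{6}$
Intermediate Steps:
$a = \frac{8}{3}$ ($a = \frac{1}{3} \cdot 8 = \frac{8}{3} \approx 2.6667$)
$C{\left(J,r \right)} = \frac{8}{3} - 21 r$ ($C{\left(J,r \right)} = - 21 r + \frac{8}{3} = \frac{8}{3} - 21 r$)
$\left(2875773 + t{\left(374,-1355 \right)}\right) + C{\left(737,769 \right)} = \left(2875773 + 345\right) + \left(\frac{8}{3} - 16149\right) = 2876118 + \left(\frac{8}{3} - 16149\right) = 2876118 - \frac{48439}{3} = \frac{8579915}{3}$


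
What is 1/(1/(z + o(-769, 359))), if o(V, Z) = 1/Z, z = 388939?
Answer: 139629102/359 ≈ 3.8894e+5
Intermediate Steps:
1/(1/(z + o(-769, 359))) = 1/(1/(388939 + 1/359)) = 1/(1/(139629102/359)) = 1/(359/139629102) = 139629102/359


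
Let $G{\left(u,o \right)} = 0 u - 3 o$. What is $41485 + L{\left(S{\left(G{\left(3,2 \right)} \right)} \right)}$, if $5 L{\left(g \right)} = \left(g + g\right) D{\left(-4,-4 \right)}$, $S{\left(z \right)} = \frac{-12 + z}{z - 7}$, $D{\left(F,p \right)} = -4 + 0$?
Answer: $\frac{2696381}{65} \approx 41483.0$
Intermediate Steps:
$G{\left(u,o \right)} = - 3 o$ ($G{\left(u,o \right)} = 0 - 3 o = - 3 o$)
$D{\left(F,p \right)} = -4$
$S{\left(z \right)} = \frac{-12 + z}{-7 + z}$
$L{\left(g \right)} = - \frac{8 g}{5}$ ($L{\left(g \right)} = \frac{\left(g + g\right) \left(-4\right)}{5} = \frac{2 g \left(-4\right)}{5} = \frac{\left(-8\right) g}{5} = - \frac{8 g}{5}$)
$41485 + L{\left(S{\left(G{\left(3,2 \right)} \right)} \right)} = 41485 - \frac{8 \frac{-12 - 6}{-7 - 6}}{5} = 41485 - \frac{8 \frac{1}{-13} \left(-18\right)}{5} = 41485 - \frac{8 \left(\left(- \frac{1}{13}\right) \left(-18\right)\right)}{5} = 41485 - \frac{144}{65} = \frac{2696381}{65}$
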